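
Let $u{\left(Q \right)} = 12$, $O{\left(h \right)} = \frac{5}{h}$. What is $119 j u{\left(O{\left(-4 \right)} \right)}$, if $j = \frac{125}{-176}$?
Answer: $- \frac{44625}{44} \approx -1014.2$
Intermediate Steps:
$j = - \frac{125}{176}$ ($j = 125 \left(- \frac{1}{176}\right) = - \frac{125}{176} \approx -0.71023$)
$119 j u{\left(O{\left(-4 \right)} \right)} = 119 \left(- \frac{125}{176}\right) 12 = \left(- \frac{14875}{176}\right) 12 = - \frac{44625}{44}$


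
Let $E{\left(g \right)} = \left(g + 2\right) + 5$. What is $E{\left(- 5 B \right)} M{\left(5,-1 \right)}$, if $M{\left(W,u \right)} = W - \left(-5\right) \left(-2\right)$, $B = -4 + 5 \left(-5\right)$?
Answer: $-760$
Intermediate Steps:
$B = -29$ ($B = -4 - 25 = -29$)
$M{\left(W,u \right)} = -10 + W$ ($M{\left(W,u \right)} = W - 10 = -10 + W$)
$E{\left(g \right)} = 7 + g$ ($E{\left(g \right)} = \left(2 + g\right) + 5 = 7 + g$)
$E{\left(- 5 B \right)} M{\left(5,-1 \right)} = \left(7 - -145\right) \left(-10 + 5\right) = \left(7 + 145\right) \left(-5\right) = 152 \left(-5\right) = -760$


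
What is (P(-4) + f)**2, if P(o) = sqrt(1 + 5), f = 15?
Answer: (15 + sqrt(6))**2 ≈ 304.48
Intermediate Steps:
P(o) = sqrt(6)
(P(-4) + f)**2 = (sqrt(6) + 15)**2 = (15 + sqrt(6))**2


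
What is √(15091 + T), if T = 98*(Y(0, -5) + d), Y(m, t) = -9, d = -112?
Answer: √3233 ≈ 56.859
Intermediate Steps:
T = -11858 (T = 98*(-9 - 112) = 98*(-121) = -11858)
√(15091 + T) = √(15091 - 11858) = √3233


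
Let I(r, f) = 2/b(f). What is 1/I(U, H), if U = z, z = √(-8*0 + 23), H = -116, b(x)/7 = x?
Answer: -406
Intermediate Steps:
b(x) = 7*x
z = √23 (z = √(0 + 23) = √23 ≈ 4.7958)
U = √23 ≈ 4.7958
I(r, f) = 2/(7*f) (I(r, f) = 2/((7*f)) = 2*(1/(7*f)) = 2/(7*f))
1/I(U, H) = 1/((2/7)/(-116)) = 1/((2/7)*(-1/116)) = 1/(-1/406) = -406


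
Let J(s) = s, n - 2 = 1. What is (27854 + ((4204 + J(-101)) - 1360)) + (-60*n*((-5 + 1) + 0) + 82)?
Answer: 31399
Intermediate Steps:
n = 3 (n = 2 + 1 = 3)
(27854 + ((4204 + J(-101)) - 1360)) + (-60*n*((-5 + 1) + 0) + 82) = (27854 + ((4204 - 101) - 1360)) + (-180*((-5 + 1) + 0) + 82) = (27854 + (4103 - 1360)) + (-180*(-4 + 0) + 82) = (27854 + 2743) + (-180*(-4) + 82) = 30597 + (-60*(-12) + 82) = 30597 + (720 + 82) = 30597 + 802 = 31399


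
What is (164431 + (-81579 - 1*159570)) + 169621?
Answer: 92903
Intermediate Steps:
(164431 + (-81579 - 1*159570)) + 169621 = (164431 + (-81579 - 159570)) + 169621 = (164431 - 241149) + 169621 = -76718 + 169621 = 92903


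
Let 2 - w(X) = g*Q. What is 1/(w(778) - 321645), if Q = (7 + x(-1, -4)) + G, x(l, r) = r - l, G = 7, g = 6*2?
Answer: -1/321775 ≈ -3.1078e-6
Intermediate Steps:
g = 12
Q = 11 (Q = (7 + (-4 - 1*(-1))) + 7 = (7 + (-4 + 1)) + 7 = (7 - 3) + 7 = 4 + 7 = 11)
w(X) = -130 (w(X) = 2 - 12*11 = 2 - 1*132 = 2 - 132 = -130)
1/(w(778) - 321645) = 1/(-130 - 321645) = 1/(-321775) = -1/321775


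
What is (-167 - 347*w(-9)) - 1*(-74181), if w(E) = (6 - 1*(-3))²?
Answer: 45907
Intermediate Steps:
w(E) = 81 (w(E) = (6 + 3)² = 9² = 81)
(-167 - 347*w(-9)) - 1*(-74181) = (-167 - 347*81) - 1*(-74181) = (-167 - 28107) + 74181 = -28274 + 74181 = 45907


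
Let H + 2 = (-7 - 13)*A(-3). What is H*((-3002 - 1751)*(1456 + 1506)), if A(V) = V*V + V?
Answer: 1717563092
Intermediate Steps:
A(V) = V + V**2 (A(V) = V**2 + V = V + V**2)
H = -122 (H = -2 + (-7 - 13)*(-3*(1 - 3)) = -2 - (-60)*(-2) = -2 - 20*6 = -2 - 120 = -122)
H*((-3002 - 1751)*(1456 + 1506)) = -122*(-3002 - 1751)*(1456 + 1506) = -(-579866)*2962 = -122*(-14078386) = 1717563092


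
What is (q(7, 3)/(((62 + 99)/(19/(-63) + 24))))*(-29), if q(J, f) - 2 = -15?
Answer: 562861/10143 ≈ 55.493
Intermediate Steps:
q(J, f) = -13 (q(J, f) = 2 - 15 = -13)
(q(7, 3)/(((62 + 99)/(19/(-63) + 24))))*(-29) = -13*(19/(-63) + 24)/(62 + 99)*(-29) = -13/(161/(19*(-1/63) + 24))*(-29) = -13/(161/(-19/63 + 24))*(-29) = -13/(161/(1493/63))*(-29) = -13/(161*(63/1493))*(-29) = -13/10143/1493*(-29) = -13*1493/10143*(-29) = -19409/10143*(-29) = 562861/10143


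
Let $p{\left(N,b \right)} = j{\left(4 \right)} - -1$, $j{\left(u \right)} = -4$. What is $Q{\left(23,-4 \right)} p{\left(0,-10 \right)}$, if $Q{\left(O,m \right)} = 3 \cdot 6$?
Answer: $-54$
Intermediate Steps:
$p{\left(N,b \right)} = -3$ ($p{\left(N,b \right)} = -4 - -1 = -4 + 1 = -3$)
$Q{\left(O,m \right)} = 18$
$Q{\left(23,-4 \right)} p{\left(0,-10 \right)} = 18 \left(-3\right) = -54$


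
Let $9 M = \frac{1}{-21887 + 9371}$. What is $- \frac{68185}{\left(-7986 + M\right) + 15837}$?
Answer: $- \frac{590817780}{68028311} \approx -8.6849$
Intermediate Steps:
$M = - \frac{1}{112644}$ ($M = \frac{1}{9 \left(-21887 + 9371\right)} = \frac{1}{9 \left(-12516\right)} = \frac{1}{9} \left(- \frac{1}{12516}\right) = - \frac{1}{112644} \approx -8.8775 \cdot 10^{-6}$)
$- \frac{68185}{\left(-7986 + M\right) + 15837} = - \frac{68185}{\left(-7986 - \frac{1}{112644}\right) + 15837} = - \frac{68185}{- \frac{899574985}{112644} + 15837} = - \frac{68185}{\frac{884368043}{112644}} = \left(-68185\right) \frac{112644}{884368043} = - \frac{590817780}{68028311}$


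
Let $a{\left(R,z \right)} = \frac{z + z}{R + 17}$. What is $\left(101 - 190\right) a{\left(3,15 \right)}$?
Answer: $- \frac{267}{2} \approx -133.5$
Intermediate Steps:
$a{\left(R,z \right)} = \frac{2 z}{17 + R}$
$\left(101 - 190\right) a{\left(3,15 \right)} = \left(101 - 190\right) 2 \cdot 15 \frac{1}{17 + 3} = - 89 \cdot 2 \cdot 15 \cdot \frac{1}{20} = \left(-89\right) \frac{3}{2} = - \frac{267}{2}$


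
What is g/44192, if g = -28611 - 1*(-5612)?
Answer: -22999/44192 ≈ -0.52043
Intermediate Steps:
g = -22999 (g = -28611 + 5612 = -22999)
g/44192 = -22999/44192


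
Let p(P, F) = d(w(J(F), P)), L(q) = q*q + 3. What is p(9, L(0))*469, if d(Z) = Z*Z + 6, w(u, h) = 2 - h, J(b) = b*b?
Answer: 25795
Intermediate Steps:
J(b) = b²
d(Z) = 6 + Z² (d(Z) = Z² + 6 = 6 + Z²)
L(q) = 3 + q² (L(q) = q² + 3 = 3 + q²)
p(P, F) = 6 + (2 - P)²
p(9, L(0))*469 = (6 + (-2 + 9)²)*469 = (6 + 7²)*469 = (6 + 49)*469 = 55*469 = 25795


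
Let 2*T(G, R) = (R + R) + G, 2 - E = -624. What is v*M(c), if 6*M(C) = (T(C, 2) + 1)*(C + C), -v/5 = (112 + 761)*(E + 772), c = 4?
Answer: -40681800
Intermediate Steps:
E = 626 (E = 2 - 1*(-624) = 2 + 624 = 626)
T(G, R) = R + G/2 (T(G, R) = ((R + R) + G)/2 = (2*R + G)/2 = (G + 2*R)/2 = R + G/2)
v = -6102270 (v = -5*(112 + 761)*(626 + 772) = -4365*1398 = -5*1220454 = -6102270)
M(C) = C*(3 + C/2)/3 (M(C) = (((2 + C/2) + 1)*(C + C))/6 = ((3 + C/2)*(2*C))/6 = (2*C*(3 + C/2))/6 = C*(3 + C/2)/3)
v*M(c) = -1017045*4*(6 + 4) = -1017045*4*10 = -6102270*20/3 = -40681800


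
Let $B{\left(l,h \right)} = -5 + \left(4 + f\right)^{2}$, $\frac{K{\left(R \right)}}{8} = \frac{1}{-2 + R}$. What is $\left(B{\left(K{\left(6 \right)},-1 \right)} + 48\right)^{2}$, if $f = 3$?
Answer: $8464$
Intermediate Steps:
$K{\left(R \right)} = \frac{8}{-2 + R}$
$B{\left(l,h \right)} = 44$ ($B{\left(l,h \right)} = -5 + \left(4 + 3\right)^{2} = -5 + 7^{2} = -5 + 49 = 44$)
$\left(B{\left(K{\left(6 \right)},-1 \right)} + 48\right)^{2} = \left(44 + 48\right)^{2} = 92^{2} = 8464$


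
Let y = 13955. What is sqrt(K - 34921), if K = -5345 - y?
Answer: I*sqrt(54221) ≈ 232.85*I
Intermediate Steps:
K = -19300 (K = -5345 - 1*13955 = -5345 - 13955 = -19300)
sqrt(K - 34921) = sqrt(-19300 - 34921) = sqrt(-54221) = I*sqrt(54221)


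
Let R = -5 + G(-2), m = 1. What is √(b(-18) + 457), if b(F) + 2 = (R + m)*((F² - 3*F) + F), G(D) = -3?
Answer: I*√2065 ≈ 45.442*I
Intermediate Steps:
R = -8 (R = -5 - 3 = -8)
b(F) = -2 - 7*F² + 14*F (b(F) = -2 + (-8 + 1)*((F² - 3*F) + F) = -2 - 7*(F² - 2*F) = -2 + (-7*F² + 14*F) = -2 - 7*F² + 14*F)
√(b(-18) + 457) = √((-2 - 7*(-18)² + 14*(-18)) + 457) = √((-2 - 7*324 - 252) + 457) = √((-2 - 2268 - 252) + 457) = √(-2522 + 457) = √(-2065) = I*√2065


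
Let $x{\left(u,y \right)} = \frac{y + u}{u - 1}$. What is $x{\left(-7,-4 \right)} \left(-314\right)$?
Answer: $- \frac{1727}{4} \approx -431.75$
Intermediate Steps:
$x{\left(u,y \right)} = \frac{u + y}{-1 + u}$
$x{\left(-7,-4 \right)} \left(-314\right) = \frac{-7 - 4}{-1 - 7} \left(-314\right) = \frac{1}{-8} \left(-11\right) \left(-314\right) = \left(- \frac{1}{8}\right) \left(-11\right) \left(-314\right) = \frac{11}{8} \left(-314\right) = - \frac{1727}{4}$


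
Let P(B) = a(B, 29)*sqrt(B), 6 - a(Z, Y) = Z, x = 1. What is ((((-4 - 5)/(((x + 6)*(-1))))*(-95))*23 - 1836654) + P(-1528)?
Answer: -12876243/7 + 3068*I*sqrt(382) ≈ -1.8395e+6 + 59964.0*I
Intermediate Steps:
a(Z, Y) = 6 - Z
P(B) = sqrt(B)*(6 - B) (P(B) = (6 - B)*sqrt(B) = sqrt(B)*(6 - B))
((((-4 - 5)/(((x + 6)*(-1))))*(-95))*23 - 1836654) + P(-1528) = ((((-4 - 5)/(((1 + 6)*(-1))))*(-95))*23 - 1836654) + sqrt(-1528)*(6 - 1*(-1528)) = ((-9/(7*(-1))*(-95))*23 - 1836654) + (2*I*sqrt(382))*(6 + 1528) = ((-9/(-7)*(-95))*23 - 1836654) + (2*I*sqrt(382))*1534 = ((-9*(-1/7)*(-95))*23 - 1836654) + 3068*I*sqrt(382) = (((9/7)*(-95))*23 - 1836654) + 3068*I*sqrt(382) = (-855/7*23 - 1836654) + 3068*I*sqrt(382) = (-19665/7 - 1836654) + 3068*I*sqrt(382) = -12876243/7 + 3068*I*sqrt(382)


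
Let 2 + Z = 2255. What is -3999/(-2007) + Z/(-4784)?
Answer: 4869815/3200496 ≈ 1.5216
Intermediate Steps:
Z = 2253 (Z = -2 + 2255 = 2253)
-3999/(-2007) + Z/(-4784) = -3999/(-2007) + 2253/(-4784) = -3999*(-1/2007) + 2253*(-1/4784) = 1333/669 - 2253/4784 = 4869815/3200496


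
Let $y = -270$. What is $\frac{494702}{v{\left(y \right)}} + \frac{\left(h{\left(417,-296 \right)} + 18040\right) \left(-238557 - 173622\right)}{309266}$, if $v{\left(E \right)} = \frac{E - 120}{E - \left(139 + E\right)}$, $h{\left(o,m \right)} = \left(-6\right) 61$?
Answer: $\frac{354329703304}{2319495} \approx 1.5276 \cdot 10^{5}$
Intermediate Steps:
$h{\left(o,m \right)} = -366$
$v{\left(E \right)} = \frac{120}{139} - \frac{E}{139}$ ($v{\left(E \right)} = \frac{-120 + E}{-139} = \left(-120 + E\right) \left(- \frac{1}{139}\right) = \frac{120}{139} - \frac{E}{139}$)
$\frac{494702}{v{\left(y \right)}} + \frac{\left(h{\left(417,-296 \right)} + 18040\right) \left(-238557 - 173622\right)}{309266} = \frac{494702}{\frac{120}{139} - - \frac{270}{139}} + \frac{\left(-366 + 18040\right) \left(-238557 - 173622\right)}{309266} = \frac{494702}{\frac{120}{139} + \frac{270}{139}} + 17674 \left(-412179\right) \frac{1}{309266} = \frac{494702}{\frac{390}{139}} - \frac{3642425823}{154633} = 494702 \cdot \frac{139}{390} - \frac{3642425823}{154633} = \frac{2644753}{15} - \frac{3642425823}{154633} = \frac{354329703304}{2319495}$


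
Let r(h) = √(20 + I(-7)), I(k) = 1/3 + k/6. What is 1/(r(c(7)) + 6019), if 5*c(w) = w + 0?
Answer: 36114/217370051 - √690/217370051 ≈ 0.00016602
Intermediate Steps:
I(k) = ⅓ + k/6 (I(k) = 1*(⅓) + k*(⅙) = ⅓ + k/6)
c(w) = w/5 (c(w) = (w + 0)/5 = w/5)
r(h) = √690/6 (r(h) = √(20 + (⅓ + (⅙)*(-7))) = √(20 + (⅓ - 7/6)) = √(20 - ⅚) = √(115/6) = √690/6)
1/(r(c(7)) + 6019) = 1/(√690/6 + 6019) = 1/(6019 + √690/6)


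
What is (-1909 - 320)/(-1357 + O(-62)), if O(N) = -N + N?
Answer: 2229/1357 ≈ 1.6426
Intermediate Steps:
O(N) = 0
(-1909 - 320)/(-1357 + O(-62)) = (-1909 - 320)/(-1357 + 0) = -2229/(-1357) = -2229*(-1/1357) = 2229/1357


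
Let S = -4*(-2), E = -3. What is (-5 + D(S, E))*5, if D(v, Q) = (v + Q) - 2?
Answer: -10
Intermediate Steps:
S = 8
D(v, Q) = -2 + Q + v (D(v, Q) = (Q + v) - 2 = -2 + Q + v)
(-5 + D(S, E))*5 = (-5 + (-2 - 3 + 8))*5 = (-5 + 3)*5 = -2*5 = -10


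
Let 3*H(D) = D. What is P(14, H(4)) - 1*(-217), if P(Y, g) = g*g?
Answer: 1969/9 ≈ 218.78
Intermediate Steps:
H(D) = D/3
P(Y, g) = g²
P(14, H(4)) - 1*(-217) = ((⅓)*4)² - 1*(-217) = (4/3)² + 217 = 16/9 + 217 = 1969/9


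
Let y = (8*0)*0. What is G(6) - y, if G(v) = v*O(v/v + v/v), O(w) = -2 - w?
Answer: -24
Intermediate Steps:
y = 0 (y = 0*0 = 0)
G(v) = -4*v (G(v) = v*(-2 - (v/v + v/v)) = v*(-2 - (1 + 1)) = v*(-2 - 1*2) = v*(-2 - 2) = v*(-4) = -4*v)
G(6) - y = -4*6 - 1*0 = -24 + 0 = -24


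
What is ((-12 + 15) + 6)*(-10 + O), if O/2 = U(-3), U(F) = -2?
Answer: -126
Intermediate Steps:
O = -4 (O = 2*(-2) = -4)
((-12 + 15) + 6)*(-10 + O) = ((-12 + 15) + 6)*(-10 - 4) = (3 + 6)*(-14) = 9*(-14) = -126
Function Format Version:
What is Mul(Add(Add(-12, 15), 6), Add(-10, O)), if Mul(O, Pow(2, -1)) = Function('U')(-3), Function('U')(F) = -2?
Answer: -126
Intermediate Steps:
O = -4 (O = Mul(2, -2) = -4)
Mul(Add(Add(-12, 15), 6), Add(-10, O)) = Mul(Add(Add(-12, 15), 6), Add(-10, -4)) = Mul(Add(3, 6), -14) = Mul(9, -14) = -126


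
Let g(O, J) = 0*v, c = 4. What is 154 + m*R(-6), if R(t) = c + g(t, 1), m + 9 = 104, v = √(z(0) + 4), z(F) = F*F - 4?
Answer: 534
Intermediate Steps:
z(F) = -4 + F² (z(F) = F² - 4 = -4 + F²)
v = 0 (v = √((-4 + 0²) + 4) = √((-4 + 0) + 4) = √(-4 + 4) = √0 = 0)
g(O, J) = 0 (g(O, J) = 0*0 = 0)
m = 95 (m = -9 + 104 = 95)
R(t) = 4 (R(t) = 4 + 0 = 4)
154 + m*R(-6) = 154 + 95*4 = 154 + 380 = 534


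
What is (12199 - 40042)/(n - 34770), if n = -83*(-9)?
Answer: 9281/11341 ≈ 0.81836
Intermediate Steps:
n = 747
(12199 - 40042)/(n - 34770) = (12199 - 40042)/(747 - 34770) = -27843/(-34023) = -27843*(-1/34023) = 9281/11341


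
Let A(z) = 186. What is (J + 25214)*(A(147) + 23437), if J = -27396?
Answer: -51545386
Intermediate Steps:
(J + 25214)*(A(147) + 23437) = (-27396 + 25214)*(186 + 23437) = -2182*23623 = -51545386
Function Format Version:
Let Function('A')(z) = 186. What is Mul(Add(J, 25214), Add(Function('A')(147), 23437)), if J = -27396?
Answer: -51545386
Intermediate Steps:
Mul(Add(J, 25214), Add(Function('A')(147), 23437)) = Mul(Add(-27396, 25214), Add(186, 23437)) = Mul(-2182, 23623) = -51545386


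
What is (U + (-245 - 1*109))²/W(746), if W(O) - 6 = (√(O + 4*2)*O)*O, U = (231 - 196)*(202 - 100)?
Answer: -15513984/58380345981247 + 1438963386624*√754/58380345981247 ≈ 0.67681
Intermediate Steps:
U = 3570 (U = 35*102 = 3570)
W(O) = 6 + O²*√(8 + O) (W(O) = 6 + (√(O + 4*2)*O)*O = 6 + (√(O + 8)*O)*O = 6 + (√(8 + O)*O)*O = 6 + (O*√(8 + O))*O = 6 + O²*√(8 + O))
(U + (-245 - 1*109))²/W(746) = (3570 + (-245 - 1*109))²/(6 + 746²*√(8 + 746)) = (3570 + (-245 - 109))²/(6 + 556516*√754) = (3570 - 354)²/(6 + 556516*√754) = 3216²/(6 + 556516*√754) = 10342656/(6 + 556516*√754)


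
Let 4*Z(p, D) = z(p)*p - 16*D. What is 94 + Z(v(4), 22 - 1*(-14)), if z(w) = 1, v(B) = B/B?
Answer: -199/4 ≈ -49.750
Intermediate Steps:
v(B) = 1
Z(p, D) = -4*D + p/4 (Z(p, D) = (1*p - 16*D)/4 = (p - 16*D)/4 = -4*D + p/4)
94 + Z(v(4), 22 - 1*(-14)) = 94 + (-4*(22 - 1*(-14)) + (¼)*1) = 94 + (-4*(22 + 14) + ¼) = 94 + (-4*36 + ¼) = 94 + (-144 + ¼) = 94 - 575/4 = -199/4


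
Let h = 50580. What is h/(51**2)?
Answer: 5620/289 ≈ 19.446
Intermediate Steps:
h/(51**2) = 50580/(51**2) = 50580/2601 = 50580*(1/2601) = 5620/289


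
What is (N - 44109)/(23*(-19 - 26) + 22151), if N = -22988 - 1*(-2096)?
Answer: -65001/21116 ≈ -3.0783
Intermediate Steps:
N = -20892 (N = -22988 + 2096 = -20892)
(N - 44109)/(23*(-19 - 26) + 22151) = (-20892 - 44109)/(23*(-19 - 26) + 22151) = -65001/(23*(-45) + 22151) = -65001/(-1035 + 22151) = -65001/21116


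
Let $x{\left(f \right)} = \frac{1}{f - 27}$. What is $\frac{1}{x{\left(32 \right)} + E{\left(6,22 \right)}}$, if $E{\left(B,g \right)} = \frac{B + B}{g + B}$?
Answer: $\frac{35}{22} \approx 1.5909$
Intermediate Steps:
$E{\left(B,g \right)} = \frac{2 B}{B + g}$
$x{\left(f \right)} = \frac{1}{-27 + f}$
$\frac{1}{x{\left(32 \right)} + E{\left(6,22 \right)}} = \frac{1}{\frac{1}{-27 + 32} + 2 \cdot 6 \frac{1}{6 + 22}} = \frac{1}{\frac{1}{5} + 2 \cdot 6 \cdot \frac{1}{28}} = \frac{1}{\frac{1}{5} + \frac{3}{7}} = \frac{1}{\frac{22}{35}} = \frac{35}{22}$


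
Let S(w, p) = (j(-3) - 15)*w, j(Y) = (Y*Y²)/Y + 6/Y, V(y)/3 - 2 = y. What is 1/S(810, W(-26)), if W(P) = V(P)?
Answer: -1/6480 ≈ -0.00015432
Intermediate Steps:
V(y) = 6 + 3*y
W(P) = 6 + 3*P
j(Y) = Y² + 6/Y (j(Y) = Y³/Y + 6/Y = Y² + 6/Y)
S(w, p) = -8*w (S(w, p) = ((6 + (-3)³)/(-3) - 15)*w = (-(6 - 27)/3 - 15)*w = (-⅓*(-21) - 15)*w = (7 - 15)*w = -8*w)
1/S(810, W(-26)) = 1/(-8*810) = 1/(-6480) = -1/6480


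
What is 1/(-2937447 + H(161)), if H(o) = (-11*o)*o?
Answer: -1/3222578 ≈ -3.1031e-7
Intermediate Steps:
H(o) = -11*o**2
1/(-2937447 + H(161)) = 1/(-2937447 - 11*161**2) = 1/(-2937447 - 11*25921) = 1/(-2937447 - 285131) = 1/(-3222578) = -1/3222578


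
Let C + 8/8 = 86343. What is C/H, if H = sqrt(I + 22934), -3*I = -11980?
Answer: 43171*sqrt(1434)/3107 ≈ 526.17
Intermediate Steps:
C = 86342 (C = -1 + 86343 = 86342)
I = 11980/3 (I = -1/3*(-11980) = 11980/3 ≈ 3993.3)
H = 13*sqrt(1434)/3 (H = sqrt(11980/3 + 22934) = sqrt(80782/3) = 13*sqrt(1434)/3 ≈ 164.10)
C/H = 86342/((13*sqrt(1434)/3)) = 86342*(sqrt(1434)/6214) = 43171*sqrt(1434)/3107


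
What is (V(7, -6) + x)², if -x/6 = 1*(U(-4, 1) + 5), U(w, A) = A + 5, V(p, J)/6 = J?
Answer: 10404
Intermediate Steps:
V(p, J) = 6*J
U(w, A) = 5 + A
x = -66 (x = -6*((5 + 1) + 5) = -6*(6 + 5) = -6*11 = -66)
(V(7, -6) + x)² = (6*(-6) - 66)² = (-36 - 66)² = (-102)² = 10404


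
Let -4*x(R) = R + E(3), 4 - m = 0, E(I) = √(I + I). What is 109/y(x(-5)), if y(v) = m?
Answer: 109/4 ≈ 27.250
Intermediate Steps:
E(I) = √2*√I (E(I) = √(2*I) = √2*√I)
m = 4 (m = 4 - 1*0 = 4 + 0 = 4)
x(R) = -R/4 - √6/4 (x(R) = -(R + √2*√3)/4 = -(R + √6)/4 = -R/4 - √6/4)
y(v) = 4
109/y(x(-5)) = 109/4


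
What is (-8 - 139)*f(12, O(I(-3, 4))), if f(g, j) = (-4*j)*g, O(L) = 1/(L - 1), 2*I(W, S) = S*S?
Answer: 1008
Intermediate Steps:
I(W, S) = S²/2 (I(W, S) = (S*S)/2 = S²/2)
O(L) = 1/(-1 + L)
f(g, j) = -4*g*j
(-8 - 139)*f(12, O(I(-3, 4))) = (-8 - 139)*(-4*12/(-1 + (½)*4²)) = -(-588)*12/(-1 + (½)*16) = -(-588)*12/(-1 + 8) = -(-588)*12/7 = -147*(-48/7) = 1008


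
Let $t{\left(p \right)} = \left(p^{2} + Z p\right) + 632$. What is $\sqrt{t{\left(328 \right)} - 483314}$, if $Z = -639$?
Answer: $i \sqrt{584690} \approx 764.65 i$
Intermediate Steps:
$t{\left(p \right)} = 632 + p^{2} - 639 p$ ($t{\left(p \right)} = \left(p^{2} - 639 p\right) + 632 = 632 + p^{2} - 639 p$)
$\sqrt{t{\left(328 \right)} - 483314} = \sqrt{\left(632 + 328^{2} - 209592\right) - 483314} = \sqrt{\left(632 + 107584 - 209592\right) - 483314} = \sqrt{-101376 - 483314} = \sqrt{-584690} = i \sqrt{584690}$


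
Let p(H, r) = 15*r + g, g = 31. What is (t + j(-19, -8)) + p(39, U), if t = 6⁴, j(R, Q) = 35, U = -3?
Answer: 1317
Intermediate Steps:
t = 1296
p(H, r) = 31 + 15*r (p(H, r) = 15*r + 31 = 31 + 15*r)
(t + j(-19, -8)) + p(39, U) = (1296 + 35) + (31 + 15*(-3)) = 1331 + (31 - 45) = 1331 - 14 = 1317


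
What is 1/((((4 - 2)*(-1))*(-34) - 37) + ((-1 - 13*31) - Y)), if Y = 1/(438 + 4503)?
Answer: -4941/1842994 ≈ -0.0026810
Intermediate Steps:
Y = 1/4941 ≈ 0.00020239
1/((((4 - 2)*(-1))*(-34) - 37) + ((-1 - 13*31) - Y)) = 1/((((4 - 2)*(-1))*(-34) - 37) + ((-1 - 13*31) - 1*1/4941)) = 1/(((2*(-1))*(-34) - 37) + ((-1 - 403) - 1/4941)) = 1/((-2*(-34) - 37) + (-404 - 1/4941)) = 1/((68 - 37) - 1996165/4941) = 1/(31 - 1996165/4941) = 1/(-1842994/4941) = -4941/1842994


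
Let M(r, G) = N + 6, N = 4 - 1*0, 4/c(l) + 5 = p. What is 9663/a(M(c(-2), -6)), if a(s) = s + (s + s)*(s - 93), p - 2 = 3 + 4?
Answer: -3221/550 ≈ -5.8564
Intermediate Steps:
p = 9 (p = 2 + (3 + 4) = 2 + 7 = 9)
c(l) = 1 (c(l) = 4/(-5 + 9) = 4/4 = 4*(¼) = 1)
N = 4 (N = 4 + 0 = 4)
M(r, G) = 10 (M(r, G) = 4 + 6 = 10)
a(s) = s + 2*s*(-93 + s) (a(s) = s + (2*s)*(-93 + s) = s + 2*s*(-93 + s))
9663/a(M(c(-2), -6)) = 9663/((10*(-185 + 2*10))) = 9663/((10*(-185 + 20))) = 9663/((10*(-165))) = 9663/(-1650) = 9663*(-1/1650) = -3221/550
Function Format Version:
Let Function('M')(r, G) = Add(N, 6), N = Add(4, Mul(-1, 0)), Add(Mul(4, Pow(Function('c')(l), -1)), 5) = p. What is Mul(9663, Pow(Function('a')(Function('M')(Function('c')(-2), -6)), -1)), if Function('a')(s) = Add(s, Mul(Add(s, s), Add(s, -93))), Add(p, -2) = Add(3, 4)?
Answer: Rational(-3221, 550) ≈ -5.8564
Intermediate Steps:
p = 9 (p = Add(2, Add(3, 4)) = Add(2, 7) = 9)
Function('c')(l) = 1 (Function('c')(l) = Mul(4, Pow(Add(-5, 9), -1)) = Mul(4, Pow(4, -1)) = Mul(4, Rational(1, 4)) = 1)
N = 4 (N = Add(4, 0) = 4)
Function('M')(r, G) = 10 (Function('M')(r, G) = Add(4, 6) = 10)
Function('a')(s) = Add(s, Mul(2, s, Add(-93, s))) (Function('a')(s) = Add(s, Mul(Mul(2, s), Add(-93, s))) = Add(s, Mul(2, s, Add(-93, s))))
Mul(9663, Pow(Function('a')(Function('M')(Function('c')(-2), -6)), -1)) = Mul(9663, Pow(Mul(10, Add(-185, Mul(2, 10))), -1)) = Mul(9663, Pow(Mul(10, Add(-185, 20)), -1)) = Mul(9663, Pow(Mul(10, -165), -1)) = Mul(9663, Pow(-1650, -1)) = Mul(9663, Rational(-1, 1650)) = Rational(-3221, 550)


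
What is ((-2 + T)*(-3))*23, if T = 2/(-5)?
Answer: 828/5 ≈ 165.60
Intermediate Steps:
T = -2/5 (T = 2*(-1/5) = -2/5 ≈ -0.40000)
((-2 + T)*(-3))*23 = ((-2 - 2/5)*(-3))*23 = -12/5*(-3)*23 = (36/5)*23 = 828/5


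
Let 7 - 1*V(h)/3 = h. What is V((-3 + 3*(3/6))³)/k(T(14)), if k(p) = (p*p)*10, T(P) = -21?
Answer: 83/11760 ≈ 0.0070578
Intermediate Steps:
V(h) = 21 - 3*h
k(p) = 10*p² (k(p) = p²*10 = 10*p²)
V((-3 + 3*(3/6))³)/k(T(14)) = (21 - 3*(-3 + 3*(3/6))³)/((10*(-21)²)) = (21 - 3*(-3 + 3*(3*(⅙)))³)/((10*441)) = (21 - 3*(-3 + 3*(½))³)/4410 = (21 - 3*(-3 + 3/2)³)*(1/4410) = (21 - 3*(-3/2)³)*(1/4410) = (21 - 3*(-27/8))*(1/4410) = (21 + 81/8)*(1/4410) = (249/8)*(1/4410) = 83/11760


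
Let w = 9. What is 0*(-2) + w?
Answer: 9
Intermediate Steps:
0*(-2) + w = 0*(-2) + 9 = 0 + 9 = 9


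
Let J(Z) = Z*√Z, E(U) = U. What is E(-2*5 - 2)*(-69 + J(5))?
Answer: 828 - 60*√5 ≈ 693.84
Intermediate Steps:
J(Z) = Z^(3/2)
E(-2*5 - 2)*(-69 + J(5)) = (-2*5 - 2)*(-69 + 5^(3/2)) = (-10 - 2)*(-69 + 5*√5) = -12*(-69 + 5*√5) = 828 - 60*√5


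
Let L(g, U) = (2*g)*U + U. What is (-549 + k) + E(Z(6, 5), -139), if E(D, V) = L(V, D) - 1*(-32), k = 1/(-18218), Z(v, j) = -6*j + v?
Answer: 111694557/18218 ≈ 6131.0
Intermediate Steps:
Z(v, j) = v - 6*j
L(g, U) = U + 2*U*g (L(g, U) = 2*U*g + U = U + 2*U*g)
k = -1/18218 ≈ -5.4891e-5
E(D, V) = 32 + D*(1 + 2*V) (E(D, V) = D*(1 + 2*V) - 1*(-32) = D*(1 + 2*V) + 32 = 32 + D*(1 + 2*V))
(-549 + k) + E(Z(6, 5), -139) = (-549 - 1/18218) + (32 + (6 - 6*5)*(1 + 2*(-139))) = -10001683/18218 + (32 + (6 - 30)*(1 - 278)) = -10001683/18218 + (32 - 24*(-277)) = -10001683/18218 + (32 + 6648) = -10001683/18218 + 6680 = 111694557/18218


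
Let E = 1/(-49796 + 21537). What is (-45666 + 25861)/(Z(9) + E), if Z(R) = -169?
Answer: 559669495/4775772 ≈ 117.19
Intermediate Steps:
E = -1/28259 (E = 1/(-28259) = -1/28259 ≈ -3.5387e-5)
(-45666 + 25861)/(Z(9) + E) = (-45666 + 25861)/(-169 - 1/28259) = -19805/(-4775772/28259) = -19805*(-28259/4775772) = 559669495/4775772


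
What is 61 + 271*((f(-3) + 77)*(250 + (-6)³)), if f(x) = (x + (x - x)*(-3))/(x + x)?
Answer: 714146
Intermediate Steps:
f(x) = ½ (f(x) = (x + 0*(-3))/((2*x)) = (x + 0)*(1/(2*x)) = x*(1/(2*x)) = ½)
61 + 271*((f(-3) + 77)*(250 + (-6)³)) = 61 + 271*((½ + 77)*(250 + (-6)³)) = 61 + 271*(155*(250 - 216)/2) = 61 + 271*((155/2)*34) = 61 + 271*2635 = 61 + 714085 = 714146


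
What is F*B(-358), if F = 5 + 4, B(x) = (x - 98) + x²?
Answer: 1149372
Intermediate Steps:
B(x) = -98 + x + x² (B(x) = (-98 + x) + x² = -98 + x + x²)
F = 9
F*B(-358) = 9*(-98 - 358 + (-358)²) = 9*(-98 - 358 + 128164) = 9*127708 = 1149372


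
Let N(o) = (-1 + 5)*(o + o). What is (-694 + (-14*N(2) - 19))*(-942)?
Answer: 882654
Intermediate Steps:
N(o) = 8*o (N(o) = 4*(2*o) = 8*o)
(-694 + (-14*N(2) - 19))*(-942) = (-694 + (-112*2 - 19))*(-942) = (-694 + (-14*16 - 19))*(-942) = (-694 + (-224 - 19))*(-942) = (-694 - 243)*(-942) = -937*(-942) = 882654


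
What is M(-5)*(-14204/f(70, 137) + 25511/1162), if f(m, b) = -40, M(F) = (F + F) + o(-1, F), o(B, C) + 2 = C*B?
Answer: -1095343/415 ≈ -2639.4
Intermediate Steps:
o(B, C) = -2 + B*C (o(B, C) = -2 + C*B = -2 + B*C)
M(F) = -2 + F (M(F) = (F + F) + (-2 - F) = 2*F + (-2 - F) = -2 + F)
M(-5)*(-14204/f(70, 137) + 25511/1162) = (-2 - 5)*(-14204/(-40) + 25511/1162) = -7*(-14204*(-1/40) + 25511*(1/1162)) = -7*(3551/10 + 25511/1162) = -7*1095343/2905 = -1095343/415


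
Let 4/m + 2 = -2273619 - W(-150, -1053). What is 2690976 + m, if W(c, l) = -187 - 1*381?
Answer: 6116731069724/2273053 ≈ 2.6910e+6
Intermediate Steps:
W(c, l) = -568 (W(c, l) = -187 - 381 = -568)
m = -4/2273053 (m = 4/(-2 + (-2273619 - 1*(-568))) = 4/(-2 + (-2273619 + 568)) = 4/(-2 - 2273051) = 4/(-2273053) = 4*(-1/2273053) = -4/2273053 ≈ -1.7597e-6)
2690976 + m = 2690976 - 4/2273053 = 6116731069724/2273053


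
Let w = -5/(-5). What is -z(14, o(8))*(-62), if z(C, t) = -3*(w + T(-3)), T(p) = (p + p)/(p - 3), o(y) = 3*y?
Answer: -372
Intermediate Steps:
w = 1 (w = -5*(-⅕) = 1)
T(p) = 2*p/(-3 + p) (T(p) = (2*p)/(-3 + p) = 2*p/(-3 + p))
z(C, t) = -6 (z(C, t) = -3*(1 + 2*(-3)/(-3 - 3)) = -3*(1 + 2*(-3)/(-6)) = -3*(1 + 2*(-3)*(-⅙)) = -3*(1 + 1) = -3*2 = -6)
-z(14, o(8))*(-62) = -(-6)*(-62) = -1*372 = -372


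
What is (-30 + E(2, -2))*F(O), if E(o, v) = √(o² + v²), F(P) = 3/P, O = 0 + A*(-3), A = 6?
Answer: 5 - √2/3 ≈ 4.5286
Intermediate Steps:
O = -18 (O = 0 + 6*(-3) = 0 - 18 = -18)
(-30 + E(2, -2))*F(O) = (-30 + √(2² + (-2)²))*(3/(-18)) = (-30 + √(4 + 4))*(3*(-1/18)) = (-30 + √8)*(-⅙) = (-30 + 2*√2)*(-⅙) = 5 - √2/3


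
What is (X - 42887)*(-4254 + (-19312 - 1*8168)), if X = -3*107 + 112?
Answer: 1367608464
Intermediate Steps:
X = -209 (X = -321 + 112 = -209)
(X - 42887)*(-4254 + (-19312 - 1*8168)) = (-209 - 42887)*(-4254 + (-19312 - 1*8168)) = -43096*(-4254 + (-19312 - 8168)) = -43096*(-4254 - 27480) = -43096*(-31734) = 1367608464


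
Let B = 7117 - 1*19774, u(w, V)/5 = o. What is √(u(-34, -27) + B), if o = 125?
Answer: 16*I*√47 ≈ 109.69*I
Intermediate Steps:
u(w, V) = 625 (u(w, V) = 5*125 = 625)
B = -12657 (B = 7117 - 19774 = -12657)
√(u(-34, -27) + B) = √(625 - 12657) = √(-12032) = 16*I*√47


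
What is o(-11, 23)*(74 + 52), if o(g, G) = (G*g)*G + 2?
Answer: -732942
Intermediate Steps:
o(g, G) = 2 + g*G² (o(g, G) = g*G² + 2 = 2 + g*G²)
o(-11, 23)*(74 + 52) = (2 - 11*23²)*(74 + 52) = (2 - 11*529)*126 = (2 - 5819)*126 = -5817*126 = -732942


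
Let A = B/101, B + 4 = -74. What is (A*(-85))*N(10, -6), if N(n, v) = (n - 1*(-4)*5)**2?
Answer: 5967000/101 ≈ 59079.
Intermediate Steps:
N(n, v) = (20 + n)**2 (N(n, v) = (n + 4*5)**2 = (n + 20)**2 = (20 + n)**2)
B = -78 (B = -4 - 74 = -78)
A = -78/101 ≈ -0.77228
(A*(-85))*N(10, -6) = (-78/101*(-85))*(20 + 10)**2 = (6630/101)*30**2 = (6630/101)*900 = 5967000/101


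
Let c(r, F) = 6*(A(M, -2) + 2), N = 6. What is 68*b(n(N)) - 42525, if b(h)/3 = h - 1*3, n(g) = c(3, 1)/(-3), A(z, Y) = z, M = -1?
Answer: -43545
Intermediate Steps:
c(r, F) = 6 (c(r, F) = 6*(-1 + 2) = 6*1 = 6)
n(g) = -2 (n(g) = 6/(-3) = 6*(-1/3) = -2)
b(h) = -9 + 3*h (b(h) = 3*(h - 1*3) = 3*(h - 3) = 3*(-3 + h) = -9 + 3*h)
68*b(n(N)) - 42525 = 68*(-9 + 3*(-2)) - 42525 = 68*(-9 - 6) - 42525 = 68*(-15) - 42525 = -1020 - 42525 = -43545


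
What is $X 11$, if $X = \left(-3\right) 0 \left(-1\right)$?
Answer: $0$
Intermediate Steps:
$X = 0$ ($X = 0 \left(-1\right) = 0$)
$X 11 = 0 \cdot 11 = 0$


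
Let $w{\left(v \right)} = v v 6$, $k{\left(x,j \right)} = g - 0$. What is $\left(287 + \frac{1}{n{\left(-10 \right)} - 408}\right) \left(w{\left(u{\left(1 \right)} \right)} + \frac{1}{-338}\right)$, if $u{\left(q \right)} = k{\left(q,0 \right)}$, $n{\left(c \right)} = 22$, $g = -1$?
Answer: $\frac{224553087}{130468} \approx 1721.1$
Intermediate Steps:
$k{\left(x,j \right)} = -1$ ($k{\left(x,j \right)} = -1 - 0 = -1 + 0 = -1$)
$u{\left(q \right)} = -1$
$w{\left(v \right)} = 6 v^{2}$ ($w{\left(v \right)} = v^{2} \cdot 6 = 6 v^{2}$)
$\left(287 + \frac{1}{n{\left(-10 \right)} - 408}\right) \left(w{\left(u{\left(1 \right)} \right)} + \frac{1}{-338}\right) = \left(287 + \frac{1}{22 - 408}\right) \left(6 \left(-1\right)^{2} + \frac{1}{-338}\right) = \left(287 + \frac{1}{-386}\right) \left(6 \cdot 1 - \frac{1}{338}\right) = \left(287 - \frac{1}{386}\right) \left(6 - \frac{1}{338}\right) = \frac{110781}{386} \cdot \frac{2027}{338} = \frac{224553087}{130468}$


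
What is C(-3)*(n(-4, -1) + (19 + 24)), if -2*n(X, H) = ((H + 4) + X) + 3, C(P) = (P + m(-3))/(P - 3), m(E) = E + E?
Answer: 63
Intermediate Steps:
m(E) = 2*E
C(P) = (-6 + P)/(-3 + P) (C(P) = (P + 2*(-3))/(P - 3) = (P - 6)/(-3 + P) = (-6 + P)/(-3 + P))
n(X, H) = -7/2 - H/2 - X/2 (n(X, H) = -(((H + 4) + X) + 3)/2 = -(((4 + H) + X) + 3)/2 = -((4 + H + X) + 3)/2 = -(7 + H + X)/2 = -7/2 - H/2 - X/2)
C(-3)*(n(-4, -1) + (19 + 24)) = ((-6 - 3)/(-3 - 3))*((-7/2 - 1/2*(-1) - 1/2*(-4)) + (19 + 24)) = (-9/(-6))*((-7/2 + 1/2 + 2) + 43) = (-1/6*(-9))*(-1 + 43) = (3/2)*42 = 63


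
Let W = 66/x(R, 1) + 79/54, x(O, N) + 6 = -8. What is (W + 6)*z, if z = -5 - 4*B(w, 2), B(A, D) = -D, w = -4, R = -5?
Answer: 1039/126 ≈ 8.2460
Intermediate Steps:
x(O, N) = -14 (x(O, N) = -6 - 8 = -14)
W = -1229/378 (W = 66/(-14) + 79/54 = 66*(-1/14) + 79*(1/54) = -33/7 + 79/54 = -1229/378 ≈ -3.2513)
z = 3 (z = -5 - (-4)*2 = -5 - 4*(-2) = -5 + 8 = 3)
(W + 6)*z = (-1229/378 + 6)*3 = (1039/378)*3 = 1039/126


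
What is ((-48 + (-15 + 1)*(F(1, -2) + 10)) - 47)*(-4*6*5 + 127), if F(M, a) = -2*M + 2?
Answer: -1645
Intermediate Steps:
F(M, a) = 2 - 2*M
((-48 + (-15 + 1)*(F(1, -2) + 10)) - 47)*(-4*6*5 + 127) = ((-48 + (-15 + 1)*((2 - 2*1) + 10)) - 47)*(-4*6*5 + 127) = ((-48 - 14*((2 - 2) + 10)) - 47)*(-24*5 + 127) = ((-48 - 14*(0 + 10)) - 47)*(-120 + 127) = ((-48 - 14*10) - 47)*7 = ((-48 - 140) - 47)*7 = (-188 - 47)*7 = -235*7 = -1645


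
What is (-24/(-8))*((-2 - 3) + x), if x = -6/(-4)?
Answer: -21/2 ≈ -10.500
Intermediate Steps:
x = 3/2 (x = -6*(-¼) = 3/2 ≈ 1.5000)
(-24/(-8))*((-2 - 3) + x) = (-24/(-8))*((-2 - 3) + 3/2) = (-24*(-1)/8)*(-5 + 3/2) = -12*(-¼)*(-7/2) = 3*(-7/2) = -21/2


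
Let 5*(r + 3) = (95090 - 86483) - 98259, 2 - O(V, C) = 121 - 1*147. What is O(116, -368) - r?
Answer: 89807/5 ≈ 17961.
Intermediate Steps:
O(V, C) = 28 (O(V, C) = 2 - (121 - 1*147) = 2 - (121 - 147) = 2 - 1*(-26) = 2 + 26 = 28)
r = -89667/5 (r = -3 + ((95090 - 86483) - 98259)/5 = -3 + (8607 - 98259)/5 = -3 + (1/5)*(-89652) = -3 - 89652/5 = -89667/5 ≈ -17933.)
O(116, -368) - r = 28 - 1*(-89667/5) = 28 + 89667/5 = 89807/5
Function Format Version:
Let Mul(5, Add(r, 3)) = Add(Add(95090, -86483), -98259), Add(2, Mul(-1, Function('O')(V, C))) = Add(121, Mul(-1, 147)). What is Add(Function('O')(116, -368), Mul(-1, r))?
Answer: Rational(89807, 5) ≈ 17961.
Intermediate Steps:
Function('O')(V, C) = 28 (Function('O')(V, C) = Add(2, Mul(-1, Add(121, Mul(-1, 147)))) = Add(2, Mul(-1, Add(121, -147))) = Add(2, Mul(-1, -26)) = Add(2, 26) = 28)
r = Rational(-89667, 5) (r = Add(-3, Mul(Rational(1, 5), Add(Add(95090, -86483), -98259))) = Add(-3, Mul(Rational(1, 5), Add(8607, -98259))) = Add(-3, Mul(Rational(1, 5), -89652)) = Add(-3, Rational(-89652, 5)) = Rational(-89667, 5) ≈ -17933.)
Add(Function('O')(116, -368), Mul(-1, r)) = Add(28, Mul(-1, Rational(-89667, 5))) = Add(28, Rational(89667, 5)) = Rational(89807, 5)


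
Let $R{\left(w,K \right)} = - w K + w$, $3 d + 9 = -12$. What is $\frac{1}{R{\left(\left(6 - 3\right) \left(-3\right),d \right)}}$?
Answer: $- \frac{1}{72} \approx -0.013889$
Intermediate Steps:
$d = -7$ ($d = -3 + \frac{1}{3} \left(-12\right) = -3 - 4 = -7$)
$R{\left(w,K \right)} = w - K w$ ($R{\left(w,K \right)} = - K w + w = w - K w$)
$\frac{1}{R{\left(\left(6 - 3\right) \left(-3\right),d \right)}} = \frac{1}{\left(6 - 3\right) \left(-3\right) \left(1 - -7\right)} = \frac{1}{3 \left(-3\right) \left(1 + 7\right)} = \frac{1}{\left(-9\right) 8} = \frac{1}{-72} = - \frac{1}{72}$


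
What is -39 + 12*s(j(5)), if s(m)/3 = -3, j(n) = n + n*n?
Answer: -147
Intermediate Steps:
j(n) = n + n²
s(m) = -9 (s(m) = 3*(-3) = -9)
-39 + 12*s(j(5)) = -39 + 12*(-9) = -39 - 108 = -147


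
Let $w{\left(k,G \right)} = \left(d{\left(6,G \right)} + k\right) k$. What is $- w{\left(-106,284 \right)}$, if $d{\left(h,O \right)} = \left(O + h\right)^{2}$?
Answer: $8903364$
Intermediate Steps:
$w{\left(k,G \right)} = k \left(k + \left(6 + G\right)^{2}\right)$ ($w{\left(k,G \right)} = \left(\left(G + 6\right)^{2} + k\right) k = \left(\left(6 + G\right)^{2} + k\right) k = \left(k + \left(6 + G\right)^{2}\right) k = k \left(k + \left(6 + G\right)^{2}\right)$)
$- w{\left(-106,284 \right)} = - \left(-106\right) \left(-106 + \left(6 + 284\right)^{2}\right) = - \left(-106\right) \left(-106 + 290^{2}\right) = - \left(-106\right) \left(-106 + 84100\right) = - \left(-106\right) 83994 = \left(-1\right) \left(-8903364\right) = 8903364$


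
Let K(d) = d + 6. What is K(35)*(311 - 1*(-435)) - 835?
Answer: 29751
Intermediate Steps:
K(d) = 6 + d
K(35)*(311 - 1*(-435)) - 835 = (6 + 35)*(311 - 1*(-435)) - 835 = 41*(311 + 435) - 835 = 41*746 - 835 = 30586 - 835 = 29751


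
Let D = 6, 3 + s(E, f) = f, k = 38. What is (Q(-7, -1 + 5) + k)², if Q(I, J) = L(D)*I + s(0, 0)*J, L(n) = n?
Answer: 256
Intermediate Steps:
s(E, f) = -3 + f
Q(I, J) = -3*J + 6*I (Q(I, J) = 6*I + (-3 + 0)*J = 6*I - 3*J = -3*J + 6*I)
(Q(-7, -1 + 5) + k)² = ((-3*(-1 + 5) + 6*(-7)) + 38)² = ((-3*4 - 42) + 38)² = ((-12 - 42) + 38)² = (-54 + 38)² = (-16)² = 256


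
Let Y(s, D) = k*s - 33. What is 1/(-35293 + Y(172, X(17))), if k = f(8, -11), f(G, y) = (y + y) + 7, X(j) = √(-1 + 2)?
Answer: -1/37906 ≈ -2.6381e-5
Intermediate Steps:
X(j) = 1 (X(j) = √1 = 1)
f(G, y) = 7 + 2*y (f(G, y) = 2*y + 7 = 7 + 2*y)
k = -15 (k = 7 + 2*(-11) = 7 - 22 = -15)
Y(s, D) = -33 - 15*s (Y(s, D) = -15*s - 33 = -33 - 15*s)
1/(-35293 + Y(172, X(17))) = 1/(-35293 + (-33 - 15*172)) = 1/(-35293 + (-33 - 2580)) = 1/(-35293 - 2613) = 1/(-37906) = -1/37906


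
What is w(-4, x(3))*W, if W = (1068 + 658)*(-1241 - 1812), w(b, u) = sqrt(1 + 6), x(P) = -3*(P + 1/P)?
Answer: -5269478*sqrt(7) ≈ -1.3942e+7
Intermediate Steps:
x(P) = -3*P - 3/P
w(b, u) = sqrt(7)
W = -5269478 (W = 1726*(-3053) = -5269478)
w(-4, x(3))*W = sqrt(7)*(-5269478) = -5269478*sqrt(7)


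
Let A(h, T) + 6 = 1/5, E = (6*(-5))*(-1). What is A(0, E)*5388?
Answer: -156252/5 ≈ -31250.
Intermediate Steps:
E = 30 (E = -30*(-1) = 30)
A(h, T) = -29/5 (A(h, T) = -6 + 1/5 = -6 + ⅕ = -29/5)
A(0, E)*5388 = -29/5*5388 = -156252/5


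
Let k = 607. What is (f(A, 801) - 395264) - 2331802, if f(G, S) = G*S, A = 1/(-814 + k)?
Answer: -62722607/23 ≈ -2.7271e+6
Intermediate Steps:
A = -1/207 (A = 1/(-814 + 607) = 1/(-207) = -1/207 ≈ -0.0048309)
(f(A, 801) - 395264) - 2331802 = (-1/207*801 - 395264) - 2331802 = (-89/23 - 395264) - 2331802 = -9091161/23 - 2331802 = -62722607/23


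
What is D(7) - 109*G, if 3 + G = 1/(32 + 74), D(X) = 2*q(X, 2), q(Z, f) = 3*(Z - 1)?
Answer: 38369/106 ≈ 361.97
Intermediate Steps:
q(Z, f) = -3 + 3*Z (q(Z, f) = 3*(-1 + Z) = -3 + 3*Z)
D(X) = -6 + 6*X (D(X) = 2*(-3 + 3*X) = -6 + 6*X)
G = -317/106 (G = -3 + 1/(32 + 74) = -3 + 1/106 = -317/106 ≈ -2.9906)
D(7) - 109*G = (-6 + 6*7) - 109*(-317/106) = (-6 + 42) + 34553/106 = 36 + 34553/106 = 38369/106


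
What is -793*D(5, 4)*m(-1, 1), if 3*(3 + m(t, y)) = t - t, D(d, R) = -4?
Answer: -9516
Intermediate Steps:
m(t, y) = -3 (m(t, y) = -3 + (t - t)/3 = -3 + (⅓)*0 = -3 + 0 = -3)
-793*D(5, 4)*m(-1, 1) = -(-3172)*(-3) = -793*12 = -9516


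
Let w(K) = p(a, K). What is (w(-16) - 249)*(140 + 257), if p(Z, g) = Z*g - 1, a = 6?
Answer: -137362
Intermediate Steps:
p(Z, g) = -1 + Z*g
w(K) = -1 + 6*K
(w(-16) - 249)*(140 + 257) = ((-1 + 6*(-16)) - 249)*(140 + 257) = ((-1 - 96) - 249)*397 = (-97 - 249)*397 = -346*397 = -137362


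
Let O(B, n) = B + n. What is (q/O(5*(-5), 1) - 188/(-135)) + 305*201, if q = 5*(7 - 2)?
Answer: 66209779/1080 ≈ 61305.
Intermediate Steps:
q = 25 (q = 5*5 = 25)
(q/O(5*(-5), 1) - 188/(-135)) + 305*201 = (25/(5*(-5) + 1) - 188/(-135)) + 305*201 = (25/(-25 + 1) - 188*(-1/135)) + 61305 = (25/(-24) + 188/135) + 61305 = (25*(-1/24) + 188/135) + 61305 = (-25/24 + 188/135) + 61305 = 379/1080 + 61305 = 66209779/1080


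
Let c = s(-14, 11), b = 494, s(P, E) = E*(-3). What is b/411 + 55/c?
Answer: -191/411 ≈ -0.46472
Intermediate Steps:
s(P, E) = -3*E
c = -33 (c = -3*11 = -33)
b/411 + 55/c = 494/411 + 55/(-33) = 494*(1/411) + 55*(-1/33) = 494/411 - 5/3 = -191/411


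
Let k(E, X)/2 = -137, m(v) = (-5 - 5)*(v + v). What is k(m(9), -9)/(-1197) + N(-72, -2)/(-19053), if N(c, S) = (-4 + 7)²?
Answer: 578861/2534049 ≈ 0.22843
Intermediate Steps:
m(v) = -20*v
k(E, X) = -274 (k(E, X) = 2*(-137) = -274)
N(c, S) = 9 (N(c, S) = 3² = 9)
k(m(9), -9)/(-1197) + N(-72, -2)/(-19053) = -274/(-1197) + 9/(-19053) = -274*(-1/1197) + 9*(-1/19053) = 274/1197 - 1/2117 = 578861/2534049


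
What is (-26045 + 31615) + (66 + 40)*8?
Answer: 6418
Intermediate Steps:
(-26045 + 31615) + (66 + 40)*8 = 5570 + 106*8 = 5570 + 848 = 6418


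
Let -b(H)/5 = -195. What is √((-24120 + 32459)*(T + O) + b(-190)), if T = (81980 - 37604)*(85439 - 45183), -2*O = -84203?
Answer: √59588571280670/2 ≈ 3.8597e+6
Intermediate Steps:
O = 84203/2 (O = -½*(-84203) = 84203/2 ≈ 42102.)
b(H) = 975 (b(H) = -5*(-195) = 975)
T = 1786400256 (T = 44376*40256 = 1786400256)
√((-24120 + 32459)*(T + O) + b(-190)) = √((-24120 + 32459)*(1786400256 + 84203/2) + 975) = √(8339*(3572884715/2) + 975) = √(29794285638385/2 + 975) = √(29794285640335/2) = √59588571280670/2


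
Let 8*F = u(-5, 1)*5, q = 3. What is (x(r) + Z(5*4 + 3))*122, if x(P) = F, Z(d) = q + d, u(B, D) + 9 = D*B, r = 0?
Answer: 4209/2 ≈ 2104.5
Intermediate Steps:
u(B, D) = -9 + B*D (u(B, D) = -9 + D*B = -9 + B*D)
Z(d) = 3 + d
F = -35/4 (F = ((-9 - 5*1)*5)/8 = ((-9 - 5)*5)/8 = (-14*5)/8 = (⅛)*(-70) = -35/4 ≈ -8.7500)
x(P) = -35/4
(x(r) + Z(5*4 + 3))*122 = (-35/4 + (3 + (5*4 + 3)))*122 = (-35/4 + (3 + (20 + 3)))*122 = (-35/4 + (3 + 23))*122 = (-35/4 + 26)*122 = (69/4)*122 = 4209/2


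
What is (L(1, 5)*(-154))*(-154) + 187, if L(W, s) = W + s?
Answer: 142483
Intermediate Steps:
(L(1, 5)*(-154))*(-154) + 187 = ((1 + 5)*(-154))*(-154) + 187 = (6*(-154))*(-154) + 187 = -924*(-154) + 187 = 142296 + 187 = 142483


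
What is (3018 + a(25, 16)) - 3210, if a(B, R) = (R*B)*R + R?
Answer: 6224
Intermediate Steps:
a(B, R) = R + B*R² (a(B, R) = (B*R)*R + R = B*R² + R = R + B*R²)
(3018 + a(25, 16)) - 3210 = (3018 + 16*(1 + 25*16)) - 3210 = (3018 + 16*(1 + 400)) - 3210 = (3018 + 16*401) - 3210 = (3018 + 6416) - 3210 = 9434 - 3210 = 6224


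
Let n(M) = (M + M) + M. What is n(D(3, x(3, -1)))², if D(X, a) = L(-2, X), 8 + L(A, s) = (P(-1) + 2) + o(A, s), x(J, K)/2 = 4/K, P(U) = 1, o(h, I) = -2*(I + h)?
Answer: 441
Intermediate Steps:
o(h, I) = -2*I - 2*h
x(J, K) = 8/K (x(J, K) = 2*(4/K) = 8/K)
L(A, s) = -5 - 2*A - 2*s (L(A, s) = -8 + ((1 + 2) + (-2*s - 2*A)) = -8 + (3 + (-2*A - 2*s)) = -8 + (3 - 2*A - 2*s) = -5 - 2*A - 2*s)
D(X, a) = -1 - 2*X (D(X, a) = -5 - 2*(-2) - 2*X = -5 + 4 - 2*X = -1 - 2*X)
n(M) = 3*M (n(M) = 2*M + M = 3*M)
n(D(3, x(3, -1)))² = (3*(-1 - 2*3))² = (3*(-1 - 6))² = (3*(-7))² = (-21)² = 441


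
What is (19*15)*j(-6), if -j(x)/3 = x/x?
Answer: -855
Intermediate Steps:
j(x) = -3 (j(x) = -3*x/x = -3*1 = -3)
(19*15)*j(-6) = (19*15)*(-3) = 285*(-3) = -855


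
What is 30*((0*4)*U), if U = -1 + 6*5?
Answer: 0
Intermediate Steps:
U = 29 (U = -1 + 30 = 29)
30*((0*4)*U) = 30*((0*4)*29) = 30*(0*29) = 30*0 = 0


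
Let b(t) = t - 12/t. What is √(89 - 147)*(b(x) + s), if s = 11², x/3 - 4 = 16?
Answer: 904*I*√58/5 ≈ 1376.9*I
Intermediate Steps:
x = 60 (x = 12 + 3*16 = 12 + 48 = 60)
s = 121
√(89 - 147)*(b(x) + s) = √(89 - 147)*((60 - 12/60) + 121) = √(-58)*((60 - 12*1/60) + 121) = (I*√58)*((60 - ⅕) + 121) = (I*√58)*(299/5 + 121) = (I*√58)*(904/5) = 904*I*√58/5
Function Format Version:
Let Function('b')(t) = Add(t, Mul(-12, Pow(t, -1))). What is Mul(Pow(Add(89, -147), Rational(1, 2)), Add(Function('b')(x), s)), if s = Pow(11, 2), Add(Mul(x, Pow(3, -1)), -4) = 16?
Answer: Mul(Rational(904, 5), I, Pow(58, Rational(1, 2))) ≈ Mul(1376.9, I)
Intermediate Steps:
x = 60 (x = Add(12, Mul(3, 16)) = Add(12, 48) = 60)
s = 121
Mul(Pow(Add(89, -147), Rational(1, 2)), Add(Function('b')(x), s)) = Mul(Pow(Add(89, -147), Rational(1, 2)), Add(Add(60, Mul(-12, Pow(60, -1))), 121)) = Mul(Pow(-58, Rational(1, 2)), Add(Add(60, Mul(-12, Rational(1, 60))), 121)) = Mul(Mul(I, Pow(58, Rational(1, 2))), Add(Add(60, Rational(-1, 5)), 121)) = Mul(Mul(I, Pow(58, Rational(1, 2))), Add(Rational(299, 5), 121)) = Mul(Mul(I, Pow(58, Rational(1, 2))), Rational(904, 5)) = Mul(Rational(904, 5), I, Pow(58, Rational(1, 2)))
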